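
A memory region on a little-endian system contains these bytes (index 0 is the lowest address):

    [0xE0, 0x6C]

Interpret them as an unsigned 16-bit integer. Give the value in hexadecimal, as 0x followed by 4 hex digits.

Little-endian stores the least-significant byte at the lowest address.
Reassemble most-significant byte first: 6C E0 → 0x6CE0.

0x6CE0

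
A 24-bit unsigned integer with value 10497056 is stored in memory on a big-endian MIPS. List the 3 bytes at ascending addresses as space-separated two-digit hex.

10497056 in hexadecimal, padded to 24 bits, is 0xA02C20.
Split into bytes (most-significant first): A0 2C 20.
Big-endian: lowest address holds the most-significant byte.
So the memory order matches the most-significant-first order: A0 2C 20.

A0 2C 20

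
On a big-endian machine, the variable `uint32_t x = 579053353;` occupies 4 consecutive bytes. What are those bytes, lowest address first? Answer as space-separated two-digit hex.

22 83 A7 29

579053353 in hexadecimal, padded to 32 bits, is 0x2283A729.
Split into bytes (most-significant first): 22 83 A7 29.
Big-endian stores the most-significant byte at the lowest address.
So the memory order matches the most-significant-first order: 22 83 A7 29.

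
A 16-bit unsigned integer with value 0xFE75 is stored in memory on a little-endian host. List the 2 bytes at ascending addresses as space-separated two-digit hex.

Split into bytes (most-significant first): FE 75.
In little-endian order the low byte comes first in memory.
So at ascending addresses the bytes are 75 FE.

75 FE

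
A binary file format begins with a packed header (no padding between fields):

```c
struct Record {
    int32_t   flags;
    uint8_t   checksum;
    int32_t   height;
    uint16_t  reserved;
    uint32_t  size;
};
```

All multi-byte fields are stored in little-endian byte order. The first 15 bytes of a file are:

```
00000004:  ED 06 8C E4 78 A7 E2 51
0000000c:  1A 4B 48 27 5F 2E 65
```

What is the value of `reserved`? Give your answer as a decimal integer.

18507

`reserved` follows `flags` (4 B), `checksum` (1 B), `height` (4 B), so it starts at offset 4 + 1 + 4 = 9 and occupies 2 bytes.
Bytes at offsets 9..10: 4B 48.
In little-endian order the low byte comes first in memory.
Reassemble most-significant byte first: 48 4B → 0x484B.
0x484B = 18507.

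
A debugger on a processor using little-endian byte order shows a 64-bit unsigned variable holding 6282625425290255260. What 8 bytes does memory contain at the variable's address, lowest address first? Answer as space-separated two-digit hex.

9C 5B 43 9B 89 5E 30 57

6282625425290255260 in hexadecimal, padded to 64 bits, is 0x57305E899B435B9C.
Split into bytes (most-significant first): 57 30 5E 89 9B 43 5B 9C.
Little-endian: lowest address holds the least-significant byte.
So at ascending addresses the bytes are 9C 5B 43 9B 89 5E 30 57.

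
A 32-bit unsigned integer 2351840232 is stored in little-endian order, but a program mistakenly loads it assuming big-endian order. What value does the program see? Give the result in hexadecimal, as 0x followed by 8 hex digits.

2351840232 in 32-bit hexadecimal is 0x8C2E3BE8.
Stored little-endian, the bytes at ascending addresses are E8 3B 2E 8C.
Read back as big-endian, the last byte is least significant, giving 0xE83B2E8C.

0xE83B2E8C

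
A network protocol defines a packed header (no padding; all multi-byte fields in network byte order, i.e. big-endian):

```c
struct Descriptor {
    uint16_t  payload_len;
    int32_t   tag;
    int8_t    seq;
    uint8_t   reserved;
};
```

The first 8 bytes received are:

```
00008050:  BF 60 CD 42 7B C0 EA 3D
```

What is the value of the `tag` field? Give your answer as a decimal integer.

`tag` follows `payload_len` (2 bytes), so it starts at byte offset 2 and occupies 4 bytes.
Bytes at offsets 2..5: CD 42 7B C0.
In big-endian order the high byte comes first in memory.
The bytes are already most-significant first: 0xCD427BC0.
Top bit is set, so as a signed 32-bit value this is 0xCD427BC0 − 2^32 = -851280960.

-851280960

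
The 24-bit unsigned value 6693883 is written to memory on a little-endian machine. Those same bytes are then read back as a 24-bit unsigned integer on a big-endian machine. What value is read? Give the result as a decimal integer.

16458598

6693883 in 24-bit hexadecimal is 0x6623FB.
Stored little-endian, the bytes at ascending addresses are FB 23 66.
Read back as big-endian, the last byte is least significant, giving 0xFB2366.
0xFB2366 = 16458598.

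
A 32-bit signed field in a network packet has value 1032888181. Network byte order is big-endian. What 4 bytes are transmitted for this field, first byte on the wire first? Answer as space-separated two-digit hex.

1032888181 in hexadecimal, padded to 32 bits, is 0x3D909F75.
Split into bytes (most-significant first): 3D 90 9F 75.
In big-endian order the high byte comes first in memory.
So the memory order matches the most-significant-first order: 3D 90 9F 75.

3D 90 9F 75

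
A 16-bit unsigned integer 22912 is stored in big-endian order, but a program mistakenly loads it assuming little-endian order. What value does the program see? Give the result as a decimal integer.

22912 in 16-bit hexadecimal is 0x5980.
Stored big-endian, the bytes at ascending addresses are 59 80.
Read back as little-endian, the first byte is least significant, giving 0x8059.
0x8059 = 32857.

32857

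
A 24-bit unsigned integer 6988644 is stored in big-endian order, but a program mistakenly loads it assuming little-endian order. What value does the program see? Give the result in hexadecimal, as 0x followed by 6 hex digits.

0x64A36A

6988644 in 24-bit hexadecimal is 0x6AA364.
Stored big-endian, the bytes at ascending addresses are 6A A3 64.
Read back as little-endian, the first byte is least significant, giving 0x64A36A.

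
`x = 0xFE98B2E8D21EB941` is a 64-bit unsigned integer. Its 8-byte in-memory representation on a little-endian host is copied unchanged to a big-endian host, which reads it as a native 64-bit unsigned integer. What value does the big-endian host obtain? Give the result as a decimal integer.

Stored little-endian, the bytes at ascending addresses are 41 B9 1E D2 E8 B2 98 FE.
Read back as big-endian, the last byte is least significant, giving 0x41B91ED2E8B298FE.
0x41B91ED2E8B298FE = 4735850374352771326.

4735850374352771326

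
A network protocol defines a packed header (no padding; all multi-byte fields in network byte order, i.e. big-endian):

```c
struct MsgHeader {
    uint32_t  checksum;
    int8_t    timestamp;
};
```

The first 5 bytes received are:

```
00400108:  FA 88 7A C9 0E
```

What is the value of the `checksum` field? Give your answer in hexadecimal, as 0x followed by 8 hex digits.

`checksum` is the first field, at byte offset 0, occupying 4 bytes.
Bytes at offsets 0..3: FA 88 7A C9.
Big-endian: lowest address holds the most-significant byte.
The bytes are already most-significant first: 0xFA887AC9.

0xFA887AC9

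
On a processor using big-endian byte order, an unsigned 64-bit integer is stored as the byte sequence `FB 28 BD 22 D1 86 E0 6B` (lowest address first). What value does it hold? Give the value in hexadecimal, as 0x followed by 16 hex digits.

Big-endian: lowest address holds the most-significant byte.
The bytes are already most-significant first: 0xFB28BD22D186E06B.

0xFB28BD22D186E06B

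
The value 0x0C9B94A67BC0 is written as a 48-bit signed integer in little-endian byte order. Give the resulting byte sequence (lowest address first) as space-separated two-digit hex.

C0 7B A6 94 9B 0C

Split into bytes (most-significant first): 0C 9B 94 A6 7B C0.
Little-endian stores the least-significant byte at the lowest address.
So at ascending addresses the bytes are C0 7B A6 94 9B 0C.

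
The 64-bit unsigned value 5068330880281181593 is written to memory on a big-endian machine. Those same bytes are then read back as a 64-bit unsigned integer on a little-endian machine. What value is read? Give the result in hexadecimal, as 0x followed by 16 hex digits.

0x997D4D1B15545646

5068330880281181593 in 64-bit hexadecimal is 0x465654151B4D7D99.
Stored big-endian, the bytes at ascending addresses are 46 56 54 15 1B 4D 7D 99.
Read back as little-endian, the first byte is least significant, giving 0x997D4D1B15545646.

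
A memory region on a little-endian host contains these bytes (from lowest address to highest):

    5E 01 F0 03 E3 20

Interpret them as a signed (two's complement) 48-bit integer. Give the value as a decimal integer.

In little-endian order the low byte comes first in memory.
Reassemble most-significant byte first: 20 E3 03 F0 01 5E → 0x20E303F0015E.
0x20E303F0015E = 36159395725662.

36159395725662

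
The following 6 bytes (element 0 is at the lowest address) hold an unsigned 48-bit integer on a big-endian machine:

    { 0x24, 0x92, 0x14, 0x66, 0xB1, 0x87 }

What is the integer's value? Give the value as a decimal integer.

Big-endian: lowest address holds the most-significant byte.
The bytes are already most-significant first: 0x24921466B187.
0x24921466B187 = 40209826099591.

40209826099591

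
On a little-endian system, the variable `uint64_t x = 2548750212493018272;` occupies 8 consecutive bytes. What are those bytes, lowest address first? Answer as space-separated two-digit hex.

2548750212493018272 in hexadecimal, padded to 64 bits, is 0x235EFAD07CD904A0.
Split into bytes (most-significant first): 23 5E FA D0 7C D9 04 A0.
Little-endian: lowest address holds the least-significant byte.
So at ascending addresses the bytes are A0 04 D9 7C D0 FA 5E 23.

A0 04 D9 7C D0 FA 5E 23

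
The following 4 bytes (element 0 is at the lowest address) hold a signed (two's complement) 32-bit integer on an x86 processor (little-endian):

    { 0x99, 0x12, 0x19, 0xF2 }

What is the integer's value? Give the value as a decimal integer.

-233237863

Little-endian: lowest address holds the least-significant byte.
Reassemble most-significant byte first: F2 19 12 99 → 0xF2191299.
Top bit is set, so as a signed 32-bit value this is 0xF2191299 − 2^32 = -233237863.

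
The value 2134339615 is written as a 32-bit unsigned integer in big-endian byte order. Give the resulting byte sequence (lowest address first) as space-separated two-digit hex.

2134339615 in hexadecimal, padded to 32 bits, is 0x7F37701F.
Split into bytes (most-significant first): 7F 37 70 1F.
Big-endian: lowest address holds the most-significant byte.
So the memory order matches the most-significant-first order: 7F 37 70 1F.

7F 37 70 1F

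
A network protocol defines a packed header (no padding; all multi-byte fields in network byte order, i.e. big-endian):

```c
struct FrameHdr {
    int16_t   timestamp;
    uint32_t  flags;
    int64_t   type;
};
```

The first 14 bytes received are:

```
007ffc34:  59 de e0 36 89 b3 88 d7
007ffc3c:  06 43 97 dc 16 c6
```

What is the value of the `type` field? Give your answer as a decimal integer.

-8586387277178202426

`type` follows `timestamp` (2 B), `flags` (4 B), so it starts at offset 2 + 4 = 6 and occupies 8 bytes.
Bytes at offsets 6..13: 88 D7 06 43 97 DC 16 C6.
Big-endian stores the most-significant byte at the lowest address.
The bytes are already most-significant first: 0x88D7064397DC16C6.
Top bit is set, so as a signed 64-bit value this is 0x88D7064397DC16C6 − 2^64 = -8586387277178202426.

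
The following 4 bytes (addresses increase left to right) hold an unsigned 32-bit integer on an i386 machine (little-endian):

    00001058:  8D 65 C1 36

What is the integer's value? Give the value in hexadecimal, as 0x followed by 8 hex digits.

0x36C1658D

In little-endian order the low byte comes first in memory.
Reassemble most-significant byte first: 36 C1 65 8D → 0x36C1658D.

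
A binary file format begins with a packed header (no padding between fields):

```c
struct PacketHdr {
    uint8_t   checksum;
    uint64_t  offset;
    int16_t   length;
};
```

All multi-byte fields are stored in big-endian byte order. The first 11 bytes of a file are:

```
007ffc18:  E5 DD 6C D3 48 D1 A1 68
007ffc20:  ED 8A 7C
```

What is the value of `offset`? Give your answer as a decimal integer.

15955359889574947053

`offset` follows `checksum` (1 byte), so it starts at byte offset 1 and occupies 8 bytes.
Bytes at offsets 1..8: DD 6C D3 48 D1 A1 68 ED.
In big-endian order the high byte comes first in memory.
The bytes are already most-significant first: 0xDD6CD348D1A168ED.
0xDD6CD348D1A168ED = 15955359889574947053.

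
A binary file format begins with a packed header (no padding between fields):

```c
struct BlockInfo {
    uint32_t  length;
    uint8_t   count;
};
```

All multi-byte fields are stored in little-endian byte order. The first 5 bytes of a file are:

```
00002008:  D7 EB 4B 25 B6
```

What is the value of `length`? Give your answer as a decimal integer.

625732567

`length` is the first field, at byte offset 0, occupying 4 bytes.
Bytes at offsets 0..3: D7 EB 4B 25.
Little-endian stores the least-significant byte at the lowest address.
Reassemble most-significant byte first: 25 4B EB D7 → 0x254BEBD7.
0x254BEBD7 = 625732567.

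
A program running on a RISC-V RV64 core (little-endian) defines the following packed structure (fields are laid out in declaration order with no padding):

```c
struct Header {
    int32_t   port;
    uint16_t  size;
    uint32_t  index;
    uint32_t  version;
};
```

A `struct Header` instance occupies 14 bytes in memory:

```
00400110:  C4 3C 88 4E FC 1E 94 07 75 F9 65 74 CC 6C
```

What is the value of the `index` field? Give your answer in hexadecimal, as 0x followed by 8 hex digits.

0xF9750794

`index` follows `port` (4 B), `size` (2 B), so it starts at offset 4 + 2 = 6 and occupies 4 bytes.
Bytes at offsets 6..9: 94 07 75 F9.
Little-endian: lowest address holds the least-significant byte.
Reassemble most-significant byte first: F9 75 07 94 → 0xF9750794.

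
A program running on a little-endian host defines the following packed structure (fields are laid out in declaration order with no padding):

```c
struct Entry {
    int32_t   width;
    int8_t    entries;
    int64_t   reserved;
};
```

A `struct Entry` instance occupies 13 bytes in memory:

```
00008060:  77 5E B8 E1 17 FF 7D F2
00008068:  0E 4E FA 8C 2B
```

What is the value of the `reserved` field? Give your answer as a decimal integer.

3138158253535559167

`reserved` follows `width` (4 B), `entries` (1 B), so it starts at offset 4 + 1 = 5 and occupies 8 bytes.
Bytes at offsets 5..12: FF 7D F2 0E 4E FA 8C 2B.
In little-endian order the low byte comes first in memory.
Reassemble most-significant byte first: 2B 8C FA 4E 0E F2 7D FF → 0x2B8CFA4E0EF27DFF.
0x2B8CFA4E0EF27DFF = 3138158253535559167.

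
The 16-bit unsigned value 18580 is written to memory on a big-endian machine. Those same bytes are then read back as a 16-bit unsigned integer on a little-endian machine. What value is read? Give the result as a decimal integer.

37960

18580 in 16-bit hexadecimal is 0x4894.
Stored big-endian, the bytes at ascending addresses are 48 94.
Read back as little-endian, the first byte is least significant, giving 0x9448.
0x9448 = 37960.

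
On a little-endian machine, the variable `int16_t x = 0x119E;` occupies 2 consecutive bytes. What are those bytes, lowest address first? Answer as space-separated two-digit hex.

9E 11

Split into bytes (most-significant first): 11 9E.
Little-endian stores the least-significant byte at the lowest address.
So at ascending addresses the bytes are 9E 11.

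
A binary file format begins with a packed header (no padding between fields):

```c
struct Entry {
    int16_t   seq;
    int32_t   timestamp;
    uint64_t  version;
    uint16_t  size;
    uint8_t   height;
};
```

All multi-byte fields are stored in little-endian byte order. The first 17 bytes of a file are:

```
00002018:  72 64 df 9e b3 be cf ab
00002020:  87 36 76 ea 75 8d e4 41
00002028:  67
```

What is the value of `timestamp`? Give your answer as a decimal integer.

-1095524641

`timestamp` follows `seq` (2 bytes), so it starts at byte offset 2 and occupies 4 bytes.
Bytes at offsets 2..5: DF 9E B3 BE.
Little-endian stores the least-significant byte at the lowest address.
Reassemble most-significant byte first: BE B3 9E DF → 0xBEB39EDF.
Top bit is set, so as a signed 32-bit value this is 0xBEB39EDF − 2^32 = -1095524641.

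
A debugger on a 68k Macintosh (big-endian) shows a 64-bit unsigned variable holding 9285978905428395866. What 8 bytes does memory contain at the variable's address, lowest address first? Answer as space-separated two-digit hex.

80 DE 6C 9D 81 D4 87 5A

9285978905428395866 in hexadecimal, padded to 64 bits, is 0x80DE6C9D81D4875A.
Split into bytes (most-significant first): 80 DE 6C 9D 81 D4 87 5A.
Big-endian stores the most-significant byte at the lowest address.
So the memory order matches the most-significant-first order: 80 DE 6C 9D 81 D4 87 5A.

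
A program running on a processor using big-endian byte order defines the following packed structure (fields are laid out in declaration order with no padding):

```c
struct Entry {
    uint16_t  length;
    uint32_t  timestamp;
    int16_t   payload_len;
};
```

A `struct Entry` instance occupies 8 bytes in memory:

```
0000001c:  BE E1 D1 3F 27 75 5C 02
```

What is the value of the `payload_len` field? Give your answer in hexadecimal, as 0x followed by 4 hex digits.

0x5C02

`payload_len` follows `length` (2 B), `timestamp` (4 B), so it starts at offset 2 + 4 = 6 and occupies 2 bytes.
Bytes at offsets 6..7: 5C 02.
Big-endian stores the most-significant byte at the lowest address.
The bytes are already most-significant first: 0x5C02.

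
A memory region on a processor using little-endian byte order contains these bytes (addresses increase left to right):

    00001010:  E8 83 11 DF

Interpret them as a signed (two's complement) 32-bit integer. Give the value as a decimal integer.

-552500248

Little-endian stores the least-significant byte at the lowest address.
Reassemble most-significant byte first: DF 11 83 E8 → 0xDF1183E8.
Top bit is set, so as a signed 32-bit value this is 0xDF1183E8 − 2^32 = -552500248.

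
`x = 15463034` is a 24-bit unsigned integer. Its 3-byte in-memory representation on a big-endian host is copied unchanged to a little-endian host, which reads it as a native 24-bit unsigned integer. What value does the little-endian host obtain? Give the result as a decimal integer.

8057579

15463034 in 24-bit hexadecimal is 0xEBF27A.
Stored big-endian, the bytes at ascending addresses are EB F2 7A.
Read back as little-endian, the first byte is least significant, giving 0x7AF2EB.
0x7AF2EB = 8057579.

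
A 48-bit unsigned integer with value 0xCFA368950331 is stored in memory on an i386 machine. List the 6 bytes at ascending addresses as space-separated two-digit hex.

31 03 95 68 A3 CF

Split into bytes (most-significant first): CF A3 68 95 03 31.
Little-endian stores the least-significant byte at the lowest address.
So at ascending addresses the bytes are 31 03 95 68 A3 CF.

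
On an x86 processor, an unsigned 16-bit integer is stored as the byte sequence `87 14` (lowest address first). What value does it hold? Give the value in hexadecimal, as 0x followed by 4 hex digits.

Little-endian stores the least-significant byte at the lowest address.
Reassemble most-significant byte first: 14 87 → 0x1487.

0x1487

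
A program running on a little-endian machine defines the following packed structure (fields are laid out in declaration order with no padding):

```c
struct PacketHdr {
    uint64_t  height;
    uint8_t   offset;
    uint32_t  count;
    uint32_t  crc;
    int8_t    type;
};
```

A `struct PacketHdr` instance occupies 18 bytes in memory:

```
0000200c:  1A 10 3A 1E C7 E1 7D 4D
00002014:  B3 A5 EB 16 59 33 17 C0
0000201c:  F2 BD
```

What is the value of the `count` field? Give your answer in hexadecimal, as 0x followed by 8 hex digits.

0x5916EBA5

`count` follows `height` (8 B), `offset` (1 B), so it starts at offset 8 + 1 = 9 and occupies 4 bytes.
Bytes at offsets 9..12: A5 EB 16 59.
Little-endian: lowest address holds the least-significant byte.
Reassemble most-significant byte first: 59 16 EB A5 → 0x5916EBA5.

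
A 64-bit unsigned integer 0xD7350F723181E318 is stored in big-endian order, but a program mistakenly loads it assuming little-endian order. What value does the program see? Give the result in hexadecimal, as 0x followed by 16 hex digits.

Stored big-endian, the bytes at ascending addresses are D7 35 0F 72 31 81 E3 18.
Read back as little-endian, the first byte is least significant, giving 0x18E38131720F35D7.

0x18E38131720F35D7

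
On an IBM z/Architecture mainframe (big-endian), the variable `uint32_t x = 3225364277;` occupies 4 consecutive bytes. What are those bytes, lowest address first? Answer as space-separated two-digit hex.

3225364277 in hexadecimal, padded to 32 bits, is 0xC03F2735.
Split into bytes (most-significant first): C0 3F 27 35.
In big-endian order the high byte comes first in memory.
So the memory order matches the most-significant-first order: C0 3F 27 35.

C0 3F 27 35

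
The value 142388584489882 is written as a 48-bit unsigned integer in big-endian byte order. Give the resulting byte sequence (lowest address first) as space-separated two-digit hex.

81 80 6C FF A3 9A

142388584489882 in hexadecimal, padded to 48 bits, is 0x81806CFFA39A.
Split into bytes (most-significant first): 81 80 6C FF A3 9A.
Big-endian: lowest address holds the most-significant byte.
So the memory order matches the most-significant-first order: 81 80 6C FF A3 9A.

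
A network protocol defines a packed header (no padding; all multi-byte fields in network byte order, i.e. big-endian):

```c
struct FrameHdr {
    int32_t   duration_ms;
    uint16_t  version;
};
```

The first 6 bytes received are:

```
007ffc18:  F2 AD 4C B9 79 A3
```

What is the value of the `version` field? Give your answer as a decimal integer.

`version` follows `duration_ms` (4 bytes), so it starts at byte offset 4 and occupies 2 bytes.
Bytes at offsets 4..5: 79 A3.
In big-endian order the high byte comes first in memory.
The bytes are already most-significant first: 0x79A3.
0x79A3 = 31139.

31139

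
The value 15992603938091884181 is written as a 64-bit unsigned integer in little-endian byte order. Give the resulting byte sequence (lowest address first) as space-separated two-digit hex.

95 DE 7A 9B 8C 24 F1 DD

15992603938091884181 in hexadecimal, padded to 64 bits, is 0xDDF1248C9B7ADE95.
Split into bytes (most-significant first): DD F1 24 8C 9B 7A DE 95.
In little-endian order the low byte comes first in memory.
So at ascending addresses the bytes are 95 DE 7A 9B 8C 24 F1 DD.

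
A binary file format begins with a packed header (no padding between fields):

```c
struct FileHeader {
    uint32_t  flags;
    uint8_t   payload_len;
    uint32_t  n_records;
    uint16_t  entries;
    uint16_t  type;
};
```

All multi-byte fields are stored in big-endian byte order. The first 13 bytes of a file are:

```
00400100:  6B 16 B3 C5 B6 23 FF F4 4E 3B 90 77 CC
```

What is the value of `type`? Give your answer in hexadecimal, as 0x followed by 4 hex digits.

`type` follows `flags` (4 B), `payload_len` (1 B), `n_records` (4 B), `entries` (2 B), so it starts at offset 4 + 1 + 4 + 2 = 11 and occupies 2 bytes.
Bytes at offsets 11..12: 77 CC.
Big-endian stores the most-significant byte at the lowest address.
The bytes are already most-significant first: 0x77CC.

0x77CC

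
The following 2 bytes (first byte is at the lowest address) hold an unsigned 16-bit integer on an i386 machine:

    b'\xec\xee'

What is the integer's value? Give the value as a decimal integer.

61164

Little-endian stores the least-significant byte at the lowest address.
Reassemble most-significant byte first: EE EC → 0xEEEC.
0xEEEC = 61164.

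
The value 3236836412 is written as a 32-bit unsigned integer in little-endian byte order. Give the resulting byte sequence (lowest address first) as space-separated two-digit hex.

3236836412 in hexadecimal, padded to 32 bits, is 0xC0EE343C.
Split into bytes (most-significant first): C0 EE 34 3C.
In little-endian order the low byte comes first in memory.
So at ascending addresses the bytes are 3C 34 EE C0.

3C 34 EE C0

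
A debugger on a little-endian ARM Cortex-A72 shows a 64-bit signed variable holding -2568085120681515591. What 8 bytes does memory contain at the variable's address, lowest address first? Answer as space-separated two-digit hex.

Two's complement of -2568085120681515591 in 64 bits: 2568085120681515591 = 0x23A3ABCF9B301A47; invert → 0xDC5C543064CFE5B8; add 1 → 0xDC5C543064CFE5B9.
Split into bytes (most-significant first): DC 5C 54 30 64 CF E5 B9.
Little-endian: lowest address holds the least-significant byte.
So at ascending addresses the bytes are B9 E5 CF 64 30 54 5C DC.

B9 E5 CF 64 30 54 5C DC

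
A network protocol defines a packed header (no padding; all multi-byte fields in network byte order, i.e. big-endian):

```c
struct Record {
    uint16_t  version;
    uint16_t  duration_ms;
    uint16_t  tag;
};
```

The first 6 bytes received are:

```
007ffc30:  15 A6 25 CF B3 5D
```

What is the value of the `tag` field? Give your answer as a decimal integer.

45917

`tag` follows `version` (2 B), `duration_ms` (2 B), so it starts at offset 2 + 2 = 4 and occupies 2 bytes.
Bytes at offsets 4..5: B3 5D.
Big-endian: lowest address holds the most-significant byte.
The bytes are already most-significant first: 0xB35D.
0xB35D = 45917.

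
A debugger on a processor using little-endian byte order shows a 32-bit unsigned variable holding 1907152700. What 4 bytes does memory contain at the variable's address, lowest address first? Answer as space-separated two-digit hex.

3C D7 AC 71

1907152700 in hexadecimal, padded to 32 bits, is 0x71ACD73C.
Split into bytes (most-significant first): 71 AC D7 3C.
Little-endian stores the least-significant byte at the lowest address.
So at ascending addresses the bytes are 3C D7 AC 71.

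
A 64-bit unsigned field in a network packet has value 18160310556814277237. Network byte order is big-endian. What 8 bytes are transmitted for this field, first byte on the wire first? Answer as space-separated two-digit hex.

FC 06 62 3B E5 B0 FA 75

18160310556814277237 in hexadecimal, padded to 64 bits, is 0xFC06623BE5B0FA75.
Split into bytes (most-significant first): FC 06 62 3B E5 B0 FA 75.
Big-endian: lowest address holds the most-significant byte.
So the memory order matches the most-significant-first order: FC 06 62 3B E5 B0 FA 75.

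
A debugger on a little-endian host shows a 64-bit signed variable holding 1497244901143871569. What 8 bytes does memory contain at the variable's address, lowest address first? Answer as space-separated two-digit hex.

1497244901143871569 in hexadecimal, padded to 64 bits, is 0x14C7484E0A720051.
Split into bytes (most-significant first): 14 C7 48 4E 0A 72 00 51.
Little-endian: lowest address holds the least-significant byte.
So at ascending addresses the bytes are 51 00 72 0A 4E 48 C7 14.

51 00 72 0A 4E 48 C7 14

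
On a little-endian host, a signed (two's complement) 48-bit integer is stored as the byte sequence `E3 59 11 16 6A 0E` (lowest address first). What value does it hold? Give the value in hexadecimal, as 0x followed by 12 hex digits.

In little-endian order the low byte comes first in memory.
Reassemble most-significant byte first: 0E 6A 16 11 59 E3 → 0x0E6A161159E3.

0x0E6A161159E3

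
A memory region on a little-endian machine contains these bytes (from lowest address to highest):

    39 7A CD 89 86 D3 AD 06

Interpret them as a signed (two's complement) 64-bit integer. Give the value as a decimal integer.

481273309989534265

Little-endian: lowest address holds the least-significant byte.
Reassemble most-significant byte first: 06 AD D3 86 89 CD 7A 39 → 0x06ADD38689CD7A39.
0x06ADD38689CD7A39 = 481273309989534265.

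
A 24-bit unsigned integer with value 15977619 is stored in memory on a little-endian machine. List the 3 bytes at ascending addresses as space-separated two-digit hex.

15977619 in hexadecimal, padded to 24 bits, is 0xF3CC93.
Split into bytes (most-significant first): F3 CC 93.
Little-endian: lowest address holds the least-significant byte.
So at ascending addresses the bytes are 93 CC F3.

93 CC F3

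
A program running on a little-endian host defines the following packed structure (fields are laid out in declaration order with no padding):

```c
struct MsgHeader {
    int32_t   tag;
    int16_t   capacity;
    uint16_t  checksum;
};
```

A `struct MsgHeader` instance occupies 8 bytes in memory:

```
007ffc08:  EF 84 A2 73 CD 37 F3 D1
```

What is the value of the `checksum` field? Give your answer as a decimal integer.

53747

`checksum` follows `tag` (4 B), `capacity` (2 B), so it starts at offset 4 + 2 = 6 and occupies 2 bytes.
Bytes at offsets 6..7: F3 D1.
In little-endian order the low byte comes first in memory.
Reassemble most-significant byte first: D1 F3 → 0xD1F3.
0xD1F3 = 53747.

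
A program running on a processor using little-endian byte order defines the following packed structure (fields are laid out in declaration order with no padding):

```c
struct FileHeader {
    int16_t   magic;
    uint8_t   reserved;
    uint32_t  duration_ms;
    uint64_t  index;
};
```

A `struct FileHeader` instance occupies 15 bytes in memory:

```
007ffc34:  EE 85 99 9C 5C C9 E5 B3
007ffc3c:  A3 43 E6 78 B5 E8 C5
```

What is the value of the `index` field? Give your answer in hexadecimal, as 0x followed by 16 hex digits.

0xC5E8B578E643A3B3

`index` follows `magic` (2 B), `reserved` (1 B), `duration_ms` (4 B), so it starts at offset 2 + 1 + 4 = 7 and occupies 8 bytes.
Bytes at offsets 7..14: B3 A3 43 E6 78 B5 E8 C5.
Little-endian: lowest address holds the least-significant byte.
Reassemble most-significant byte first: C5 E8 B5 78 E6 43 A3 B3 → 0xC5E8B578E643A3B3.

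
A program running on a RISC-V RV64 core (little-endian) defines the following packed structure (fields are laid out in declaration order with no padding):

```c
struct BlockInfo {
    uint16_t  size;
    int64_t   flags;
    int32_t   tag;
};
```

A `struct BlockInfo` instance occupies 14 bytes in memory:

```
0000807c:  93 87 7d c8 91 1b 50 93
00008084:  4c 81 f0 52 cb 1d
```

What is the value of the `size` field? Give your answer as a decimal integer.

`size` is the first field, at byte offset 0, occupying 2 bytes.
Bytes at offsets 0..1: 93 87.
Little-endian: lowest address holds the least-significant byte.
Reassemble most-significant byte first: 87 93 → 0x8793.
0x8793 = 34707.

34707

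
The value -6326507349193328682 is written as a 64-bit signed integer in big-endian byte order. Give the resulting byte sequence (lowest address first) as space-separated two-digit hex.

A8 33 BB 15 CE 6E F7 D6

Two's complement of -6326507349193328682 in 64 bits: 6326507349193328682 = 0x57CC44EA3191082A; invert → 0xA833BB15CE6EF7D5; add 1 → 0xA833BB15CE6EF7D6.
Split into bytes (most-significant first): A8 33 BB 15 CE 6E F7 D6.
Big-endian stores the most-significant byte at the lowest address.
So the memory order matches the most-significant-first order: A8 33 BB 15 CE 6E F7 D6.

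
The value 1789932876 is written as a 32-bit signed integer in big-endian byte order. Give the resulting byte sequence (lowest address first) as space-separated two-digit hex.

1789932876 in hexadecimal, padded to 32 bits, is 0x6AB0354C.
Split into bytes (most-significant first): 6A B0 35 4C.
Big-endian: lowest address holds the most-significant byte.
So the memory order matches the most-significant-first order: 6A B0 35 4C.

6A B0 35 4C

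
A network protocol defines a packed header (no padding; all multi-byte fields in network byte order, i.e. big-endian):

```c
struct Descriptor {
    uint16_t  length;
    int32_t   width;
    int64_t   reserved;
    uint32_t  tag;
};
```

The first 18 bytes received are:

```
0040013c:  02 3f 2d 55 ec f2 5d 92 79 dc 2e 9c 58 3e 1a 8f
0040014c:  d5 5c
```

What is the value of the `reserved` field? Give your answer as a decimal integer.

6742585578708817982

`reserved` follows `length` (2 B), `width` (4 B), so it starts at offset 2 + 4 = 6 and occupies 8 bytes.
Bytes at offsets 6..13: 5D 92 79 DC 2E 9C 58 3E.
Big-endian stores the most-significant byte at the lowest address.
The bytes are already most-significant first: 0x5D9279DC2E9C583E.
0x5D9279DC2E9C583E = 6742585578708817982.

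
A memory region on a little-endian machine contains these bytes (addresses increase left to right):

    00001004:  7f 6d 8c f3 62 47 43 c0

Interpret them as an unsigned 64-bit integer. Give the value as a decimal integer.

13853995369040211327

Little-endian: lowest address holds the least-significant byte.
Reassemble most-significant byte first: C0 43 47 62 F3 8C 6D 7F → 0xC0434762F38C6D7F.
0xC0434762F38C6D7F = 13853995369040211327.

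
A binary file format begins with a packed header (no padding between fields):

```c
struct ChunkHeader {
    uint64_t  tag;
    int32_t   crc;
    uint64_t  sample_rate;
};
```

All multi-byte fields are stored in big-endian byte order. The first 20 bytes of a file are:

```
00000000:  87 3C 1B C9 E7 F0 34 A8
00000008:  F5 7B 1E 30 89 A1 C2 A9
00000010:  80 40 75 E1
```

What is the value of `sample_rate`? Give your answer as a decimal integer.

`sample_rate` follows `tag` (8 B), `crc` (4 B), so it starts at offset 8 + 4 = 12 and occupies 8 bytes.
Bytes at offsets 12..19: 89 A1 C2 A9 80 40 75 E1.
Big-endian: lowest address holds the most-significant byte.
The bytes are already most-significant first: 0x89A1C2A9804075E1.
0x89A1C2A9804075E1 = 9917421887703512545.

9917421887703512545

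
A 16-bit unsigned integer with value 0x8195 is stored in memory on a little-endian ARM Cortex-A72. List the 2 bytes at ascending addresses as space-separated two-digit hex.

Split into bytes (most-significant first): 81 95.
Little-endian: lowest address holds the least-significant byte.
So at ascending addresses the bytes are 95 81.

95 81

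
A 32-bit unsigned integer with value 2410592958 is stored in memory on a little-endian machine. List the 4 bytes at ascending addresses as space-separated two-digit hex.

2410592958 in hexadecimal, padded to 32 bits, is 0x8FAEBABE.
Split into bytes (most-significant first): 8F AE BA BE.
Little-endian: lowest address holds the least-significant byte.
So at ascending addresses the bytes are BE BA AE 8F.

BE BA AE 8F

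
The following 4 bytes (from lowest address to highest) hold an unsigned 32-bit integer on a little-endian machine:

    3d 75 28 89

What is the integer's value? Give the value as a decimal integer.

Little-endian: lowest address holds the least-significant byte.
Reassemble most-significant byte first: 89 28 75 3D → 0x8928753D.
0x8928753D = 2301130045.

2301130045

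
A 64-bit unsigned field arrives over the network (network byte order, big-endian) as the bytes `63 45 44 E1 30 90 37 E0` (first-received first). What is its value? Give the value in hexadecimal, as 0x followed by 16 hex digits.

0x634544E1309037E0

In big-endian order the high byte comes first in memory.
The bytes are already most-significant first: 0x634544E1309037E0.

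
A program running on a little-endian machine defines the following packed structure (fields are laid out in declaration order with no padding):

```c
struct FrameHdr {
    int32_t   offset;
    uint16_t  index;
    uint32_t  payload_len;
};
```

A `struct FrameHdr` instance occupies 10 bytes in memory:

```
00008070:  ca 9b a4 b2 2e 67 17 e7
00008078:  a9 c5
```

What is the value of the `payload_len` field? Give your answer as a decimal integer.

3316246295

`payload_len` follows `offset` (4 B), `index` (2 B), so it starts at offset 4 + 2 = 6 and occupies 4 bytes.
Bytes at offsets 6..9: 17 E7 A9 C5.
In little-endian order the low byte comes first in memory.
Reassemble most-significant byte first: C5 A9 E7 17 → 0xC5A9E717.
0xC5A9E717 = 3316246295.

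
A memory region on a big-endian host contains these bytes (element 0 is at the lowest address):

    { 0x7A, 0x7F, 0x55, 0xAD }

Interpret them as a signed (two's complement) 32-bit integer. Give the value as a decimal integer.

Big-endian stores the most-significant byte at the lowest address.
The bytes are already most-significant first: 0x7A7F55AD.
0x7A7F55AD = 2055165357.

2055165357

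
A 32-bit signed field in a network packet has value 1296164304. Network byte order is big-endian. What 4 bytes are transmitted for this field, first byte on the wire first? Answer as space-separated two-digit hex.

4D 41 E5 D0

1296164304 in hexadecimal, padded to 32 bits, is 0x4D41E5D0.
Split into bytes (most-significant first): 4D 41 E5 D0.
Big-endian: lowest address holds the most-significant byte.
So the memory order matches the most-significant-first order: 4D 41 E5 D0.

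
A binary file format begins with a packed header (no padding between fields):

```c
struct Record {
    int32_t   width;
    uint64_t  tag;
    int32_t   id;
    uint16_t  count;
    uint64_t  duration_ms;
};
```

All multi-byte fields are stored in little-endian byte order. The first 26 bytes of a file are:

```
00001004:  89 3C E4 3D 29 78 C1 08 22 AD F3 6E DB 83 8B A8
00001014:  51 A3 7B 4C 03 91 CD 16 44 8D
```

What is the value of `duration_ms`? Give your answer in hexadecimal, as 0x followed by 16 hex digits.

0x8D4416CD91034C7B

`duration_ms` follows `width` (4 B), `tag` (8 B), `id` (4 B), `count` (2 B), so it starts at offset 4 + 8 + 4 + 2 = 18 and occupies 8 bytes.
Bytes at offsets 18..25: 7B 4C 03 91 CD 16 44 8D.
Little-endian stores the least-significant byte at the lowest address.
Reassemble most-significant byte first: 8D 44 16 CD 91 03 4C 7B → 0x8D4416CD91034C7B.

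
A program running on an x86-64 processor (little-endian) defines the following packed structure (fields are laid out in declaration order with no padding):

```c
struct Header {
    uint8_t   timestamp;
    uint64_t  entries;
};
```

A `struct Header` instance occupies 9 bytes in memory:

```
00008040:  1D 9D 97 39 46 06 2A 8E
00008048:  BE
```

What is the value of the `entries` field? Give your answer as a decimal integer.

13730958520335570845

`entries` follows `timestamp` (1 byte), so it starts at byte offset 1 and occupies 8 bytes.
Bytes at offsets 1..8: 9D 97 39 46 06 2A 8E BE.
Little-endian: lowest address holds the least-significant byte.
Reassemble most-significant byte first: BE 8E 2A 06 46 39 97 9D → 0xBE8E2A064639979D.
0xBE8E2A064639979D = 13730958520335570845.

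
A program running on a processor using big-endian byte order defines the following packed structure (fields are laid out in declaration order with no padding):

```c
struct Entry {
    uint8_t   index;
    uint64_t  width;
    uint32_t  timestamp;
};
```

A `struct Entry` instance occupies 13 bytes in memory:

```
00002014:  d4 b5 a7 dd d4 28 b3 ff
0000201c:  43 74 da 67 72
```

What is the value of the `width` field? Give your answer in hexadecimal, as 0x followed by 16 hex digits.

0xB5A7DDD428B3FF43

`width` follows `index` (1 byte), so it starts at byte offset 1 and occupies 8 bytes.
Bytes at offsets 1..8: B5 A7 DD D4 28 B3 FF 43.
Big-endian stores the most-significant byte at the lowest address.
The bytes are already most-significant first: 0xB5A7DDD428B3FF43.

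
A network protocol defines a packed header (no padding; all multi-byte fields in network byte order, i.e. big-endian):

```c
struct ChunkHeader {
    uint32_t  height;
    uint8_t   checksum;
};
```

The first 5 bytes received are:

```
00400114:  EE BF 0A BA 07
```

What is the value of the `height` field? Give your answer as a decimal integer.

`height` is the first field, at byte offset 0, occupying 4 bytes.
Bytes at offsets 0..3: EE BF 0A BA.
Big-endian: lowest address holds the most-significant byte.
The bytes are already most-significant first: 0xEEBF0ABA.
0xEEBF0ABA = 4005497530.

4005497530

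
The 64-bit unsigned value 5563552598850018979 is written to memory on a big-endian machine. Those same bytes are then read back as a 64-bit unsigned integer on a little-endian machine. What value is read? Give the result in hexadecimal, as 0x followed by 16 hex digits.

5563552598850018979 in 64-bit hexadecimal is 0x4D35B59C97A81EA3.
Stored big-endian, the bytes at ascending addresses are 4D 35 B5 9C 97 A8 1E A3.
Read back as little-endian, the first byte is least significant, giving 0xA31EA8979CB5354D.

0xA31EA8979CB5354D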